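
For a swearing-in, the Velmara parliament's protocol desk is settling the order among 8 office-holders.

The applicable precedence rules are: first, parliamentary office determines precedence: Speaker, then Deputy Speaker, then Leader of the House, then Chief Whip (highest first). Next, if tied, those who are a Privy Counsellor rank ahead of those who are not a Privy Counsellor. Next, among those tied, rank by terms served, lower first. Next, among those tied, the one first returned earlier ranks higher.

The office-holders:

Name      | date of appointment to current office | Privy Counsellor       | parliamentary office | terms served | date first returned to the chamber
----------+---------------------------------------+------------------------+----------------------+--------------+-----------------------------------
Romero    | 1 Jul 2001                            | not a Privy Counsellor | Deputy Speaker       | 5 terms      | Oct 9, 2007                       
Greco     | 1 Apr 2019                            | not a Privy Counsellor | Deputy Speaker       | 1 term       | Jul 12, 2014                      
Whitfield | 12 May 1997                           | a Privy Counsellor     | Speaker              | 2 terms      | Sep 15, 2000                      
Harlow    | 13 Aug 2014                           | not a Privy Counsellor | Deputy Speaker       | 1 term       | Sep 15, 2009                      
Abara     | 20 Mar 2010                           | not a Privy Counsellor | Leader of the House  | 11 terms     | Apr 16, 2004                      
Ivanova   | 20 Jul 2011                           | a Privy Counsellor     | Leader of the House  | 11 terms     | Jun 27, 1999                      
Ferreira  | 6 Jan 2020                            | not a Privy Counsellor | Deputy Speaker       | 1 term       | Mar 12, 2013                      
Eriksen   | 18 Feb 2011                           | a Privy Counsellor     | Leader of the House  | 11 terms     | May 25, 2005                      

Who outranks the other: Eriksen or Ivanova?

By parliamentary office: Whitfield (Speaker); then Harlow, Ferreira, Greco and Romero (Deputy Speaker); then Ivanova, Eriksen and Abara (Leader of the House).
Harlow, Ferreira, Greco and Romero are each not a Privy Counsellor, so the next rule applies.
Among Harlow, Ferreira, Greco and Romero, by terms served (lower first): Harlow, Ferreira and Greco (1 term) before Romero (5 terms).
Among Harlow, Ferreira and Greco, by date first returned to the chamber (earlier first): Harlow (Sep 15, 2009) before Ferreira (Mar 12, 2013) before Greco (Jul 12, 2014).
Among Ivanova, Eriksen and Abara, a Privy Counsellor before not a Privy Counsellor: Ivanova and Eriksen (a Privy Counsellor) before Abara (not a Privy Counsellor).
Ivanova and Eriksen both have terms served 11 terms, so the next rule applies.
Among Ivanova and Eriksen, by date first returned to the chamber (earlier first): Ivanova (Jun 27, 1999) before Eriksen (May 25, 2005).
So Ivanova takes precedence.

Ivanova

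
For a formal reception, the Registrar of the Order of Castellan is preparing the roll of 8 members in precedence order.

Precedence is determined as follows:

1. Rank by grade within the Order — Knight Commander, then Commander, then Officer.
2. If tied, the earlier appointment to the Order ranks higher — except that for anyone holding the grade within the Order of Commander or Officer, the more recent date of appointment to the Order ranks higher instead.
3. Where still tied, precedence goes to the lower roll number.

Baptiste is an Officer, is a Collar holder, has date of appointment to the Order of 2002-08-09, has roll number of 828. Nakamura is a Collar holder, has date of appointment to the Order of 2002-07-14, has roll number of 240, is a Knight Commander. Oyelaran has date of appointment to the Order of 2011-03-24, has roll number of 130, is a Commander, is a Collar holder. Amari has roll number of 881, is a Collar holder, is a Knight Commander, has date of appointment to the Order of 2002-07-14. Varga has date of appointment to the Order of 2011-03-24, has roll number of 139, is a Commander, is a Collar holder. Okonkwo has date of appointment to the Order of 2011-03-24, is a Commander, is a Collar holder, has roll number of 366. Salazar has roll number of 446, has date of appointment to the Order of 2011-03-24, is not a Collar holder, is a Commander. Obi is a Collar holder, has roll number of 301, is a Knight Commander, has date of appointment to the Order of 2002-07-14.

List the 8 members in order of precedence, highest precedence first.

By grade within the Order: Nakamura, Obi and Amari (Knight Commander); then Oyelaran, Varga, Okonkwo and Salazar (Commander); then Baptiste (Officer).
Nakamura, Obi and Amari all have date of appointment to the Order 2002-07-14, so the next rule applies.
Among Nakamura, Obi and Amari, by roll number (lower first): Nakamura (240) before Obi (301) before Amari (881).
Oyelaran, Varga, Okonkwo and Salazar all have date of appointment to the Order 2011-03-24, so the next rule applies.
Among Oyelaran, Varga, Okonkwo and Salazar, by roll number (lower first): Oyelaran (130) before Varga (139) before Okonkwo (366) before Salazar (446).
Full order: Nakamura, Obi, Amari, Oyelaran, Varga, Okonkwo, Salazar, Baptiste.

Nakamura, Obi, Amari, Oyelaran, Varga, Okonkwo, Salazar, Baptiste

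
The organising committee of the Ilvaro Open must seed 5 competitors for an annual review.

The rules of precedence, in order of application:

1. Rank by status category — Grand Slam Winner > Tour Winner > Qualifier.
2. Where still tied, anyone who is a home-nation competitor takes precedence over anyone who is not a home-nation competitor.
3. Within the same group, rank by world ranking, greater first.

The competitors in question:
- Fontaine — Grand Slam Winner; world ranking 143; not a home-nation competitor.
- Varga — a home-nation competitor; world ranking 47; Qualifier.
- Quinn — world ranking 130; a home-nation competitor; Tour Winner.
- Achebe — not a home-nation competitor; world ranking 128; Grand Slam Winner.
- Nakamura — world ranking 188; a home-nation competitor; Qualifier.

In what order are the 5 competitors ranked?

Fontaine, Achebe, Quinn, Nakamura, Varga

By status category: Fontaine and Achebe (Grand Slam Winner); then Quinn (Tour Winner); then Nakamura and Varga (Qualifier).
Fontaine and Achebe are each not a home-nation competitor, so the next rule applies.
Among Fontaine and Achebe, by world ranking (higher first): Fontaine (143) before Achebe (128).
Nakamura and Varga are each a home-nation competitor, so the next rule applies.
Among Nakamura and Varga, by world ranking (higher first): Nakamura (188) before Varga (47).
Full order: Fontaine, Achebe, Quinn, Nakamura, Varga.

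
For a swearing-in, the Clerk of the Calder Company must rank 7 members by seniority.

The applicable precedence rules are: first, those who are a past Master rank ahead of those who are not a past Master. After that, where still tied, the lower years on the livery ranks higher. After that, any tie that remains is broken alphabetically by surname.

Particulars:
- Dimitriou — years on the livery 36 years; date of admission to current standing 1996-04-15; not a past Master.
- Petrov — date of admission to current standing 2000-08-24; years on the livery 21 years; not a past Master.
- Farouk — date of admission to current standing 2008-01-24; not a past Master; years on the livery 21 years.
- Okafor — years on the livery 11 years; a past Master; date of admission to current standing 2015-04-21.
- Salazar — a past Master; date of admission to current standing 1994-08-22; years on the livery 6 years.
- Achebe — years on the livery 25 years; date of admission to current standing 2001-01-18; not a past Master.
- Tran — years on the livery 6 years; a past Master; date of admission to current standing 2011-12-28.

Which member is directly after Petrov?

Achebe

By the first rule: Salazar, Tran and Okafor (each a past Master); then Farouk, Petrov, Achebe and Dimitriou (each not a past Master).
Among Salazar, Tran and Okafor, by years on the livery (lower first): Salazar and Tran (6 years) before Okafor (11 years).
Among Salazar and Tran, alphabetically by surname: Salazar before Tran.
Among Farouk, Petrov, Achebe and Dimitriou, by years on the livery (lower first): Farouk and Petrov (21 years) before Achebe (25 years) before Dimitriou (36 years).
Among Farouk and Petrov, alphabetically by surname: Farouk before Petrov.
Order: Salazar, Tran, Okafor, Farouk, Petrov, Achebe, Dimitriou.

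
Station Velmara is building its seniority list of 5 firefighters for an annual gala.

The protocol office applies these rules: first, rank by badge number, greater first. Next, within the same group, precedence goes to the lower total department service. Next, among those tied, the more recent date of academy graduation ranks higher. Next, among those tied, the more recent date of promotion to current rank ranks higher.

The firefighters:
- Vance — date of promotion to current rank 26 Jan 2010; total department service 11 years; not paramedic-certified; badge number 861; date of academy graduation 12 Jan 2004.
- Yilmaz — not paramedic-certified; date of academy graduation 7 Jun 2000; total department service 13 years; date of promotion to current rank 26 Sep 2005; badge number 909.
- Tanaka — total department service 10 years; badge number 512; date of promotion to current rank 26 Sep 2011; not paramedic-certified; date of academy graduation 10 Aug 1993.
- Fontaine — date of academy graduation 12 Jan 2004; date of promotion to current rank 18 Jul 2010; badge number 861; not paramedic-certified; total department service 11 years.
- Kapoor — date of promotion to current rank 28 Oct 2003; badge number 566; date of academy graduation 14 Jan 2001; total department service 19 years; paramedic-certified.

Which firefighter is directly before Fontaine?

Yilmaz

By badge number (higher first): Yilmaz (909); then Fontaine and Vance (both 861); then Kapoor (566); then Tanaka (512).
Fontaine and Vance both have total department service 11 years, so the next rule applies.
Fontaine and Vance both have date of academy graduation 12 Jan 2004, so the next rule applies.
Among Fontaine and Vance, by date of promotion to current rank (later first): Fontaine (18 Jul 2010) before Vance (26 Jan 2010).
Order: Yilmaz, Fontaine, Vance, Kapoor, Tanaka.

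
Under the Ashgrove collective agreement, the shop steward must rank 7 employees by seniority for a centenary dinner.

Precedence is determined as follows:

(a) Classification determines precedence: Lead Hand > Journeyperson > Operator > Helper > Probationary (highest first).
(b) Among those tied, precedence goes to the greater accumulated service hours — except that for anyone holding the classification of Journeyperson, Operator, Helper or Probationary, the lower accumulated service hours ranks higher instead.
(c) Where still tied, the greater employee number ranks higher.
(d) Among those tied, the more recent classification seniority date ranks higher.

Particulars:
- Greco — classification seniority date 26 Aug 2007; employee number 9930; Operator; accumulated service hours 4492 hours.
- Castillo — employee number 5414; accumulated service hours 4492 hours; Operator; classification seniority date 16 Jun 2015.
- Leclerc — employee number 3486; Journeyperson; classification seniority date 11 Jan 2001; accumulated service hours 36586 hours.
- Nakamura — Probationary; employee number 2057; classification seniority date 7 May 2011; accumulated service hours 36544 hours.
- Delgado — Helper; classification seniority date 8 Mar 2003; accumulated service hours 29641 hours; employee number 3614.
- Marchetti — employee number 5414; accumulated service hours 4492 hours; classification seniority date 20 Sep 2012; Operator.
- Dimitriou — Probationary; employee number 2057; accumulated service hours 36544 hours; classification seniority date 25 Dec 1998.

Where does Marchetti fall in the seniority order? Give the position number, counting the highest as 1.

By classification: Leclerc (Journeyperson); then Greco, Castillo and Marchetti (Operator); then Delgado (Helper); then Nakamura and Dimitriou (Probationary).
Greco, Castillo and Marchetti all have accumulated service hours 4492 hours, so the next rule applies.
Among Greco, Castillo and Marchetti, by employee number (higher first): Greco (9930) before Castillo and Marchetti (5414).
Among Castillo and Marchetti, by classification seniority date (later first): Castillo (16 Jun 2015) before Marchetti (20 Sep 2012).
Nakamura and Dimitriou both have accumulated service hours 36544 hours, so the next rule applies.
Nakamura and Dimitriou both have employee number 2057, so the next rule applies.
Among Nakamura and Dimitriou, by classification seniority date (later first): Nakamura (7 May 2011) before Dimitriou (25 Dec 1998).
Order: Leclerc, Greco, Castillo, Marchetti, Delgado, Nakamura, Dimitriou. So position 4.

4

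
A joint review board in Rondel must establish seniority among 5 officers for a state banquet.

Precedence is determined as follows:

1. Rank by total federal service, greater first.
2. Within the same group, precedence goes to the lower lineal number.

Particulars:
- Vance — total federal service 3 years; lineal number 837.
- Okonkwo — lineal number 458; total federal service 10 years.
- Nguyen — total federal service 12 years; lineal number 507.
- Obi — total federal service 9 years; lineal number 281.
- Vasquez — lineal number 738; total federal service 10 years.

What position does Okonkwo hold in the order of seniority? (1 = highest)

2

By total federal service (higher first): Nguyen (12 years); then Okonkwo and Vasquez (both 10 years); then Obi (9 years); then Vance (3 years).
Among Okonkwo and Vasquez, by lineal number (lower first): Okonkwo (458) before Vasquez (738).
Order: Nguyen, Okonkwo, Vasquez, Obi, Vance. So position 2.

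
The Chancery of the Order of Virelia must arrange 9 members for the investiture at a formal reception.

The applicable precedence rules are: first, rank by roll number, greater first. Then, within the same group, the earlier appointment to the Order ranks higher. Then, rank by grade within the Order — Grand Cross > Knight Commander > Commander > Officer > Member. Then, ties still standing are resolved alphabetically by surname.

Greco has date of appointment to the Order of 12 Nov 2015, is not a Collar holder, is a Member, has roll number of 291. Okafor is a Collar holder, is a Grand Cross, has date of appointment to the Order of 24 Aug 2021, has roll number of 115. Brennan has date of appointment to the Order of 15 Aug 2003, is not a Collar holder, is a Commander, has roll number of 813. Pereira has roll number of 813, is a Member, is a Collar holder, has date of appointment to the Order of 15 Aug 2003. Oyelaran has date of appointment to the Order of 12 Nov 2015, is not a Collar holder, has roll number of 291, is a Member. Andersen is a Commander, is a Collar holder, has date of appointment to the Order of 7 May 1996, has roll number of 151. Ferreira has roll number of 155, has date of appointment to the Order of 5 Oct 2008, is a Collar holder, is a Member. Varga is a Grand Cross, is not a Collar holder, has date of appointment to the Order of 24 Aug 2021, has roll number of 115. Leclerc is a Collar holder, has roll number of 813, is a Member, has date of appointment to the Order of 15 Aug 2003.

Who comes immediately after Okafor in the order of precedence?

By roll number (higher first): Brennan, Leclerc and Pereira (each 813); then Greco and Oyelaran (both 291); then Ferreira (155); then Andersen (151); then Okafor and Varga (both 115).
Brennan, Leclerc and Pereira all have date of appointment to the Order 15 Aug 2003, so the next rule applies.
Among Brennan, Leclerc and Pereira, by grade within the Order: Brennan (Commander) before Leclerc and Pereira (Member).
Among Leclerc and Pereira, alphabetically by surname: Leclerc before Pereira.
Greco and Oyelaran both have date of appointment to the Order 12 Nov 2015, so the next rule applies.
Greco and Oyelaran are each Member, so the next rule applies.
Among Greco and Oyelaran, alphabetically by surname: Greco before Oyelaran.
Okafor and Varga both have date of appointment to the Order 24 Aug 2021, so the next rule applies.
Okafor and Varga are each Grand Cross, so the next rule applies.
Among Okafor and Varga, alphabetically by surname: Okafor before Varga.
Order: Brennan, Leclerc, Pereira, Greco, Oyelaran, Ferreira, Andersen, Okafor, Varga.

Varga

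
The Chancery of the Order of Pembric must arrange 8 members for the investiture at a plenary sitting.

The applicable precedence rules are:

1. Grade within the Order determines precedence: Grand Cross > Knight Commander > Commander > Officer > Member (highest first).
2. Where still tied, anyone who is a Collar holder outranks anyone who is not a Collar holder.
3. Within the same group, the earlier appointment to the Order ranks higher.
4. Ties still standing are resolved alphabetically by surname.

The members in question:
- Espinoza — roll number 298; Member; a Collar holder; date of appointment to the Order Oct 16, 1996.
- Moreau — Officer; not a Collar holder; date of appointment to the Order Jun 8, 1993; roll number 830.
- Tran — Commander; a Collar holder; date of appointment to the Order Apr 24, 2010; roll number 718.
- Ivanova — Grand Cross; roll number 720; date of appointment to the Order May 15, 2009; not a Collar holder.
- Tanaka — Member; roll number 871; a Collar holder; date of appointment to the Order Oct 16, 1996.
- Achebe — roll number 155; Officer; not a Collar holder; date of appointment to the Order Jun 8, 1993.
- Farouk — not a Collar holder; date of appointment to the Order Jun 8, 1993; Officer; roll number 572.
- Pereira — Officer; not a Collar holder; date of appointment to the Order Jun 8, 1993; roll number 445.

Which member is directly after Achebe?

Farouk

By grade within the Order: Ivanova (Grand Cross); then Tran (Commander); then Achebe, Farouk, Moreau and Pereira (Officer); then Espinoza and Tanaka (Member).
Achebe, Farouk, Moreau and Pereira are each not a Collar holder, so the next rule applies.
Achebe, Farouk, Moreau and Pereira all have date of appointment to the Order Jun 8, 1993, so the next rule applies.
Among Achebe, Farouk, Moreau and Pereira, alphabetically by surname: Achebe before Farouk before Moreau before Pereira.
Espinoza and Tanaka are each a Collar holder, so the next rule applies.
Espinoza and Tanaka both have date of appointment to the Order Oct 16, 1996, so the next rule applies.
Among Espinoza and Tanaka, alphabetically by surname: Espinoza before Tanaka.
Order: Ivanova, Tran, Achebe, Farouk, Moreau, Pereira, Espinoza, Tanaka.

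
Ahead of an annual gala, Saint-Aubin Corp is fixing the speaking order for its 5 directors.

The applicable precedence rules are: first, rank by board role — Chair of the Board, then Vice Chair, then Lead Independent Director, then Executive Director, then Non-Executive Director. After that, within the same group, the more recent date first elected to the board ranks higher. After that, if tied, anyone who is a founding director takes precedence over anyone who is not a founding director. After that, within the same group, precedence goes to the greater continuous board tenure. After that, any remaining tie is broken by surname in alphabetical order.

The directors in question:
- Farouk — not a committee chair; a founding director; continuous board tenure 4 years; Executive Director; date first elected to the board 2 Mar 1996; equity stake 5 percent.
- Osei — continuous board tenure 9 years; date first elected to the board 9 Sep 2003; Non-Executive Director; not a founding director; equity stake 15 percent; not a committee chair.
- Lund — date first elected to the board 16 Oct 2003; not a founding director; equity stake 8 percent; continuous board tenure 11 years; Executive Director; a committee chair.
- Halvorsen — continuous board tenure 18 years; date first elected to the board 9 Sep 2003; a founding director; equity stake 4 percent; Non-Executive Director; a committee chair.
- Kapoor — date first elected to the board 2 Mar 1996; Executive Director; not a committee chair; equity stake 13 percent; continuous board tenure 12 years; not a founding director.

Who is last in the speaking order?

Osei

By board role: Lund, Farouk and Kapoor (Executive Director); then Halvorsen and Osei (Non-Executive Director).
Among Lund, Farouk and Kapoor, by date first elected to the board (later first): Lund (16 Oct 2003) before Farouk and Kapoor (2 Mar 1996).
Among Farouk and Kapoor, a founding director before not a founding director: Farouk (a founding director) before Kapoor (not a founding director).
Halvorsen and Osei both have date first elected to the board 9 Sep 2003, so the next rule applies.
Among Halvorsen and Osei, a founding director before not a founding director: Halvorsen (a founding director) before Osei (not a founding director).
Order: Lund, Farouk, Kapoor, Halvorsen, Osei.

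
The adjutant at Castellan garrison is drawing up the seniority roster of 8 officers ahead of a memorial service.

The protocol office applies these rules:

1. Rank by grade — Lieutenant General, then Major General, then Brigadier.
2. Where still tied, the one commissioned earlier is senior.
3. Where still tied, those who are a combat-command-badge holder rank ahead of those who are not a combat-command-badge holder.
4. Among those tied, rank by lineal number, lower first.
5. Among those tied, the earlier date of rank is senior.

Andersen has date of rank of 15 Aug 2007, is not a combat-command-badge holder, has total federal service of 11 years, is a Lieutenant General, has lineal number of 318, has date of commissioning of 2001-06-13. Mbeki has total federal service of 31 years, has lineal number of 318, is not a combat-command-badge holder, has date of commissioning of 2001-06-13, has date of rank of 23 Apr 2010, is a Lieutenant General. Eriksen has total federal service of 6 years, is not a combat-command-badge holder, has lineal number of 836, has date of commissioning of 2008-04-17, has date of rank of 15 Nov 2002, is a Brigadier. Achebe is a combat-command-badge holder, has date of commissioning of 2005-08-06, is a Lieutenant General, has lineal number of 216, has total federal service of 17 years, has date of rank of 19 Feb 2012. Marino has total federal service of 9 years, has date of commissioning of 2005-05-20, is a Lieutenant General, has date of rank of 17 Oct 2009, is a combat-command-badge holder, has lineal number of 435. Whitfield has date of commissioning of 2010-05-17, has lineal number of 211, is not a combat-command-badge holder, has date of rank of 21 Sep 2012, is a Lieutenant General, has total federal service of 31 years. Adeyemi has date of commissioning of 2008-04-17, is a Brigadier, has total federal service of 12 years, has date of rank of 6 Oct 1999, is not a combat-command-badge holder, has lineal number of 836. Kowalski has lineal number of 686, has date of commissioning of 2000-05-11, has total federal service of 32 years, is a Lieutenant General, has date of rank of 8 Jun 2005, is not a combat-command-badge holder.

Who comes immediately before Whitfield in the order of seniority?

Achebe

By grade: Kowalski, Andersen, Mbeki, Marino, Achebe and Whitfield (Lieutenant General); then Adeyemi and Eriksen (Brigadier).
Among Kowalski, Andersen, Mbeki, Marino, Achebe and Whitfield, by date of commissioning (earlier first): Kowalski (2000-05-11) before Andersen and Mbeki (2001-06-13) before Marino (2005-05-20) before Achebe (2005-08-06) before Whitfield (2010-05-17).
Andersen and Mbeki are each not a combat-command-badge holder, so the next rule applies.
Andersen and Mbeki both have lineal number 318, so the next rule applies.
Among Andersen and Mbeki, by date of rank (earlier first): Andersen (15 Aug 2007) before Mbeki (23 Apr 2010).
Adeyemi and Eriksen both have date of commissioning 2008-04-17, so the next rule applies.
Adeyemi and Eriksen are each not a combat-command-badge holder, so the next rule applies.
Adeyemi and Eriksen both have lineal number 836, so the next rule applies.
Among Adeyemi and Eriksen, by date of rank (earlier first): Adeyemi (6 Oct 1999) before Eriksen (15 Nov 2002).
Order: Kowalski, Andersen, Mbeki, Marino, Achebe, Whitfield, Adeyemi, Eriksen.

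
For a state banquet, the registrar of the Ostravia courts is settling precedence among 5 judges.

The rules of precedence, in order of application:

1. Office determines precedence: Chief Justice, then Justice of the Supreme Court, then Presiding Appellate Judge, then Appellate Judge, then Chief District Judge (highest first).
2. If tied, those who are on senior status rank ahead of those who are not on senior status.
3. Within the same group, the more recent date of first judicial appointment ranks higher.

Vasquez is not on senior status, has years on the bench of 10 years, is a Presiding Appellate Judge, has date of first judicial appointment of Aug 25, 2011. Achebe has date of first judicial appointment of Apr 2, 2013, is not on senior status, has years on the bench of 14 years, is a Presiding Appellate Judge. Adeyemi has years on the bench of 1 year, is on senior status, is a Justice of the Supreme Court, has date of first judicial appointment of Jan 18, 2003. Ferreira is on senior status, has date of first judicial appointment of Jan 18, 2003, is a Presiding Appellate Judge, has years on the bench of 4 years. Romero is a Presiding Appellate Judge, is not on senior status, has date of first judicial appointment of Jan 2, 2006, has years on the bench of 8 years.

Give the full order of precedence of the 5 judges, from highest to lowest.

By office: Adeyemi (Justice of the Supreme Court); then Ferreira, Achebe, Vasquez and Romero (Presiding Appellate Judge).
Among Ferreira, Achebe, Vasquez and Romero, on senior status before not on senior status: Ferreira (on senior status) before Achebe, Vasquez and Romero (not on senior status).
Among Achebe, Vasquez and Romero, by date of first judicial appointment (later first): Achebe (Apr 2, 2013) before Vasquez (Aug 25, 2011) before Romero (Jan 2, 2006).
Full order: Adeyemi, Ferreira, Achebe, Vasquez, Romero.

Adeyemi, Ferreira, Achebe, Vasquez, Romero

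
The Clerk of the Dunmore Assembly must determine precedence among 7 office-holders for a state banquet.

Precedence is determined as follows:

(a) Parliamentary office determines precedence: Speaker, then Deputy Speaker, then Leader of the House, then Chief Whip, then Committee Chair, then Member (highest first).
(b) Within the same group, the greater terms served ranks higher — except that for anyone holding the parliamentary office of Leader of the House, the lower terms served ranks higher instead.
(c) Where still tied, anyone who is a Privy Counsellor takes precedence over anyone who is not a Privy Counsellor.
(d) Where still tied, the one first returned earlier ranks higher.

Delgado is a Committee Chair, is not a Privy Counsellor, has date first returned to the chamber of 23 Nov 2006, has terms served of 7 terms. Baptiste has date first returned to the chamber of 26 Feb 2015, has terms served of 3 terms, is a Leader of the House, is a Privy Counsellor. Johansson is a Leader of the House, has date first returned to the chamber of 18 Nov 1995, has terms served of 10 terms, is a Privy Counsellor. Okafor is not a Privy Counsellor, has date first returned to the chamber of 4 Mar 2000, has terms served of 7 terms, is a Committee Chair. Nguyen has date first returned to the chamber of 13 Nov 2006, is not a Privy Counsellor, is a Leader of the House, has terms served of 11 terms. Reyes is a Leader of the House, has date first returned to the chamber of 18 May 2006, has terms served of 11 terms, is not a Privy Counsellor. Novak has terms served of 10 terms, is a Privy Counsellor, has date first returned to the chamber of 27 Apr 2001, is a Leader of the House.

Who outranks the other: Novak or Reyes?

Novak

By parliamentary office: Baptiste, Johansson, Novak, Reyes and Nguyen (Leader of the House); then Okafor and Delgado (Committee Chair).
Among Baptiste, Johansson, Novak, Reyes and Nguyen, by terms served (lower first) (reversed rule for this group): Baptiste (3 terms) before Johansson and Novak (10 terms) before Reyes and Nguyen (11 terms).
Johansson and Novak are each a Privy Counsellor, so the next rule applies.
Among Johansson and Novak, by date first returned to the chamber (earlier first): Johansson (18 Nov 1995) before Novak (27 Apr 2001).
Reyes and Nguyen are each not a Privy Counsellor, so the next rule applies.
Among Reyes and Nguyen, by date first returned to the chamber (earlier first): Reyes (18 May 2006) before Nguyen (13 Nov 2006).
Okafor and Delgado both have terms served 7 terms, so the next rule applies.
Okafor and Delgado are each not a Privy Counsellor, so the next rule applies.
Among Okafor and Delgado, by date first returned to the chamber (earlier first): Okafor (4 Mar 2000) before Delgado (23 Nov 2006).
So Novak takes precedence.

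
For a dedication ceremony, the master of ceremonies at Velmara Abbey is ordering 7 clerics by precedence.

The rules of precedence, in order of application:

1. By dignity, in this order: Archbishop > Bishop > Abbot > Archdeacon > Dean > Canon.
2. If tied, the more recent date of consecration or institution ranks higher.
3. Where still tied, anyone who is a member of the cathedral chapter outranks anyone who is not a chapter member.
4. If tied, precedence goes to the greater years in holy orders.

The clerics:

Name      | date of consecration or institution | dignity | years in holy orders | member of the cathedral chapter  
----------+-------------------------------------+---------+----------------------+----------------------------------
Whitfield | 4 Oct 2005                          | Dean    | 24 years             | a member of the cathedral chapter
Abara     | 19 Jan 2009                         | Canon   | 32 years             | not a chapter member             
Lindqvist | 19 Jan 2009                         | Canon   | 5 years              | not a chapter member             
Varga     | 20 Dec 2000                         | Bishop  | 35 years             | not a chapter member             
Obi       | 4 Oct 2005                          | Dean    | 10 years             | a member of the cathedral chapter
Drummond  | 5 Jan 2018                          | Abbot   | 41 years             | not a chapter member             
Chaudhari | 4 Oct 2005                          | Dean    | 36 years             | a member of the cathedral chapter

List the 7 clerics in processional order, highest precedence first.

Varga, Drummond, Chaudhari, Whitfield, Obi, Abara, Lindqvist

By dignity: Varga (Bishop); then Drummond (Abbot); then Chaudhari, Whitfield and Obi (Dean); then Abara and Lindqvist (Canon).
Chaudhari, Whitfield and Obi all have date of consecration or institution 4 Oct 2005, so the next rule applies.
Chaudhari, Whitfield and Obi are each a member of the cathedral chapter, so the next rule applies.
Among Chaudhari, Whitfield and Obi, by years in holy orders (higher first): Chaudhari (36 years) before Whitfield (24 years) before Obi (10 years).
Abara and Lindqvist both have date of consecration or institution 19 Jan 2009, so the next rule applies.
Abara and Lindqvist are each not a chapter member, so the next rule applies.
Among Abara and Lindqvist, by years in holy orders (higher first): Abara (32 years) before Lindqvist (5 years).
Full order: Varga, Drummond, Chaudhari, Whitfield, Obi, Abara, Lindqvist.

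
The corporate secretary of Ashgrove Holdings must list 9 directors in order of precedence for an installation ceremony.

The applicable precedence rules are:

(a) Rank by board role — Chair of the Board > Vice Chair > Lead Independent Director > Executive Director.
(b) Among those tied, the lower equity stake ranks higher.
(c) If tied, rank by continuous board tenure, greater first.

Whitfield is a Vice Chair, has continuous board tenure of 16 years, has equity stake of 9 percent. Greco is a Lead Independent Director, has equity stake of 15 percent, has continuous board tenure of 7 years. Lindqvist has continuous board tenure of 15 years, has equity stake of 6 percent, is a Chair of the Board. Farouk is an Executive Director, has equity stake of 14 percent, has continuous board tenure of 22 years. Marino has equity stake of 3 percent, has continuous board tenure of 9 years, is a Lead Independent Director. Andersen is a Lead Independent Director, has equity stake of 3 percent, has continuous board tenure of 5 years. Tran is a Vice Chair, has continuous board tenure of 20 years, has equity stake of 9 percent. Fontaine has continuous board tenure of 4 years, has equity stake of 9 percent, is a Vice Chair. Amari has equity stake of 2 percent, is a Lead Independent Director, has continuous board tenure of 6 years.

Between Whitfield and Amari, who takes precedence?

By board role: Lindqvist (Chair of the Board); then Tran, Whitfield and Fontaine (Vice Chair); then Amari, Marino, Andersen and Greco (Lead Independent Director); then Farouk (Executive Director).
Tran, Whitfield and Fontaine all have equity stake 9 percent, so the next rule applies.
Among Tran, Whitfield and Fontaine, by continuous board tenure (higher first): Tran (20 years) before Whitfield (16 years) before Fontaine (4 years).
Among Amari, Marino, Andersen and Greco, by equity stake (lower first): Amari (2 percent) before Marino and Andersen (3 percent) before Greco (15 percent).
Among Marino and Andersen, by continuous board tenure (higher first): Marino (9 years) before Andersen (5 years).
So Whitfield takes precedence.

Whitfield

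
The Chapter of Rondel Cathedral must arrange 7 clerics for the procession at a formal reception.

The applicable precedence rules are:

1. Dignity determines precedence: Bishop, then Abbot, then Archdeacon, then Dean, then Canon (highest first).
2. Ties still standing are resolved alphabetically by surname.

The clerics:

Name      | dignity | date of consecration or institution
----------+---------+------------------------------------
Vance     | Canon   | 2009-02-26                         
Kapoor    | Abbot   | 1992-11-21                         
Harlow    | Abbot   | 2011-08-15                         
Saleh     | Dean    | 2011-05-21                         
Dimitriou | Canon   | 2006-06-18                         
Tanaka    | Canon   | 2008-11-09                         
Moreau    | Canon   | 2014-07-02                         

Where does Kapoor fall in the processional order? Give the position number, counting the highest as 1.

2

By dignity: Harlow and Kapoor (Abbot); then Saleh (Dean); then Dimitriou, Moreau, Tanaka and Vance (Canon).
Among Harlow and Kapoor, alphabetically by surname: Harlow before Kapoor.
Among Dimitriou, Moreau, Tanaka and Vance, alphabetically by surname: Dimitriou before Moreau before Tanaka before Vance.
Order: Harlow, Kapoor, Saleh, Dimitriou, Moreau, Tanaka, Vance. So position 2.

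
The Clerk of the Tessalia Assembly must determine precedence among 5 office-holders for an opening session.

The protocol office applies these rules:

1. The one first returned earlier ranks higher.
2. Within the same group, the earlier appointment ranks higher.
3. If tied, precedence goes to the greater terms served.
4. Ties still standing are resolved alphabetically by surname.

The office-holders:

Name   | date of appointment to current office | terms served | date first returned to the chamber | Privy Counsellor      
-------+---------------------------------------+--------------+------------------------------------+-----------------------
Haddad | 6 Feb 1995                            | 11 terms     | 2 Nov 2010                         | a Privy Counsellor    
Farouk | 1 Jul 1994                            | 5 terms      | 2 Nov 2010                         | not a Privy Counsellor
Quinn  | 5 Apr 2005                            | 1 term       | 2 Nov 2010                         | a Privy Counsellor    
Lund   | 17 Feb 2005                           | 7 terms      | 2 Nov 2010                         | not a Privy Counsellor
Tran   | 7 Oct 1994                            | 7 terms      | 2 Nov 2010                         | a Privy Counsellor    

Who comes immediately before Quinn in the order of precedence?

By date first returned to the chamber (earlier first): Farouk, Tran, Haddad, Lund and Quinn (each 2 Nov 2010).
Among Farouk, Tran, Haddad, Lund and Quinn, by date of appointment to current office (earlier first): Farouk (1 Jul 1994) before Tran (7 Oct 1994) before Haddad (6 Feb 1995) before Lund (17 Feb 2005) before Quinn (5 Apr 2005).
Order: Farouk, Tran, Haddad, Lund, Quinn.

Lund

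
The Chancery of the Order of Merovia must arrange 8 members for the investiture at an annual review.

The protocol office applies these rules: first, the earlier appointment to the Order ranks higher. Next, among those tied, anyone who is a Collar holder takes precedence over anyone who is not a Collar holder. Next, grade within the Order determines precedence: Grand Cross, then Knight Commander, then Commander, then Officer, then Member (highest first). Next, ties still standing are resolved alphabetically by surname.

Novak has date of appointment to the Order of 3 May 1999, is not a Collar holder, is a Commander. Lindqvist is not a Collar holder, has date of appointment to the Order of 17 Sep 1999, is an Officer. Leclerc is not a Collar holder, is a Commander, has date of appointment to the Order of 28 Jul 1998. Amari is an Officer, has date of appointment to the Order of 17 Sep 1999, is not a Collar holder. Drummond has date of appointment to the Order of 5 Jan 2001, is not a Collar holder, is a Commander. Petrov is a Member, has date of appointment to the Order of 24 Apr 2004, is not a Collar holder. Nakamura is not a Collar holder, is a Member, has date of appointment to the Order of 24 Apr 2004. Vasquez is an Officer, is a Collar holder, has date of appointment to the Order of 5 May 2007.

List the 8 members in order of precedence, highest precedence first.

Leclerc, Novak, Amari, Lindqvist, Drummond, Nakamura, Petrov, Vasquez

By date of appointment to the Order (earlier first): Leclerc (28 Jul 1998); then Novak (3 May 1999); then Amari and Lindqvist (both 17 Sep 1999); then Drummond (5 Jan 2001); then Nakamura and Petrov (both 24 Apr 2004); then Vasquez (5 May 2007).
Amari and Lindqvist are each not a Collar holder, so the next rule applies.
Amari and Lindqvist are each Officer, so the next rule applies.
Among Amari and Lindqvist, alphabetically by surname: Amari before Lindqvist.
Nakamura and Petrov are each not a Collar holder, so the next rule applies.
Nakamura and Petrov are each Member, so the next rule applies.
Among Nakamura and Petrov, alphabetically by surname: Nakamura before Petrov.
Full order: Leclerc, Novak, Amari, Lindqvist, Drummond, Nakamura, Petrov, Vasquez.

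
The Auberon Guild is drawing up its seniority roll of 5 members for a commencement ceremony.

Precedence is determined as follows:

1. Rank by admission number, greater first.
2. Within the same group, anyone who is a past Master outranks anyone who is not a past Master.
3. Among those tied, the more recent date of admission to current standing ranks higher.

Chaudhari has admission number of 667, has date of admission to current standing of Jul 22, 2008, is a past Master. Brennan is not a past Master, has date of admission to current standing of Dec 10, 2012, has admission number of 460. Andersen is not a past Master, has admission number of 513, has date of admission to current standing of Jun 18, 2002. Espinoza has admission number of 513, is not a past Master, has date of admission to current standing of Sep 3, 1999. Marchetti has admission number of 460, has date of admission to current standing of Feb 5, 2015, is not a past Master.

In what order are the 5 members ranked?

Chaudhari, Andersen, Espinoza, Marchetti, Brennan

By admission number (higher first): Chaudhari (667); then Andersen and Espinoza (both 513); then Marchetti and Brennan (both 460).
Andersen and Espinoza are each not a past Master, so the next rule applies.
Among Andersen and Espinoza, by date of admission to current standing (later first): Andersen (Jun 18, 2002) before Espinoza (Sep 3, 1999).
Marchetti and Brennan are each not a past Master, so the next rule applies.
Among Marchetti and Brennan, by date of admission to current standing (later first): Marchetti (Feb 5, 2015) before Brennan (Dec 10, 2012).
Full order: Chaudhari, Andersen, Espinoza, Marchetti, Brennan.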